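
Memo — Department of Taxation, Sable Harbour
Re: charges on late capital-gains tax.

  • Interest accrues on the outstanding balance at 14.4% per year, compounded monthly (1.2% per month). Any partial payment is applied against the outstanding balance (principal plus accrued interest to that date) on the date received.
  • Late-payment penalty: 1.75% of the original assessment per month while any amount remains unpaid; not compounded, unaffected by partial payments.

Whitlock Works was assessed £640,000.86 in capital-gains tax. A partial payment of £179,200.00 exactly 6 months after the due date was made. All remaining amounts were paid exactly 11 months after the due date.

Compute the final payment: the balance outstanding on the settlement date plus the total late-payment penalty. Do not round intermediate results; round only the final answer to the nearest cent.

£662,723.71

Balance at month 6: £640,000.8600 × (1 + 0.012)^6 = £687,485.6422…
After £179,200.00 payment: £687,485.6422… − £179,200.00 = £508,285.6422…
Balance at month 11: £508,285.6422… × (1 + 0.012)^5 = £539,523.5481…
Penalty: 11 × 1.75% × £640,000.86 = £123,200.17…
Final settlement = outstanding balance + penalty = £539,523.5481… + £123,200.17… = £662,723.71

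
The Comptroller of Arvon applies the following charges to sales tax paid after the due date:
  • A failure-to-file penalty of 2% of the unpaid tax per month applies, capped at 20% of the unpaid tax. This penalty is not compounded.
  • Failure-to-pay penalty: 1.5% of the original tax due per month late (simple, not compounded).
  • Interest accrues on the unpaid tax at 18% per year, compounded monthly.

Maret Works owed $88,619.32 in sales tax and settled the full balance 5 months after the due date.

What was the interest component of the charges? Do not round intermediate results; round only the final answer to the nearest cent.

$6,848.86

Interest (18%/yr ÷ 12 = 1.5%/month): $88,619.32 × ((1 + 0.015)^5 − 1) = $6,848.8559…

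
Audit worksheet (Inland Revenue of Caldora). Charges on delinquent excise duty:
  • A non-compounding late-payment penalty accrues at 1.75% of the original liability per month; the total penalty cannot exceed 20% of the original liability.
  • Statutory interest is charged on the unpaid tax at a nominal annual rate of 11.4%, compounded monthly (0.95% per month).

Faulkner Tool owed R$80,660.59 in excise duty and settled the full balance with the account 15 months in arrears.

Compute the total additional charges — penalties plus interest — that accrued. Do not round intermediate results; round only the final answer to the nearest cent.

Penalty (uncapped): 15 × 1.75% × R$80,660.59 = R$21,173.40…; cap = 20% × R$80,660.59 = R$16,132.12… → penalty = R$16,132.12…
Interest: R$80,660.59 × ((1 + 0.0095)^15 − 1) = R$80,660.59 × 0.1523777… = R$12,290.8760…
Penalties + interest = R$16,132.1180 + R$12,290.8760… = R$28,422.99

R$28,422.99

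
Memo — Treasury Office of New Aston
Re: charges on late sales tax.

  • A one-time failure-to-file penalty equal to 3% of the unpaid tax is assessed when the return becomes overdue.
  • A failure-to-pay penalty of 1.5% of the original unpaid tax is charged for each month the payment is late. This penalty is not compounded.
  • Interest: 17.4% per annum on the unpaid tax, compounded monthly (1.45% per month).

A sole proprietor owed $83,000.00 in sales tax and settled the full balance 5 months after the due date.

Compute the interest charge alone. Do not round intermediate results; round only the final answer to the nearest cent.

$6,194.56

Interest: $83,000.00 × ((1 + 0.0145)^5 − 1) = $83,000.00 × 0.0746332… = $6,194.5563…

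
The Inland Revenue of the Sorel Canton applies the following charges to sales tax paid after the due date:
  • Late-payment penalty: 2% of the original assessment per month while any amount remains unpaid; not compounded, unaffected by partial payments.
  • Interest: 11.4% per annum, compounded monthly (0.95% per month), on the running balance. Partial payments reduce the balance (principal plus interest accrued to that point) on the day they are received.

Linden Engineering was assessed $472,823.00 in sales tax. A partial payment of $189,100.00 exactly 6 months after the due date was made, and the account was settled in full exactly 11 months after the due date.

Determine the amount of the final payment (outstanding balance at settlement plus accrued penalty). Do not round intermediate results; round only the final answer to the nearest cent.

Balance at month 6: $472,823.0000 × (1 + 0.0095)^6 = $500,422.1609…
After $189,100.00 payment: $500,422.1609… − $189,100.00 = $311,322.1609…
Balance at month 11: $311,322.1609… × (1 + 0.0095)^5 = $326,393.6136…
Penalty: 11 × 2% × $472,823.00 = $104,021.06
Final settlement = outstanding balance + penalty = $326,393.6136… + $104,021.06 = $430,414.67

$430,414.67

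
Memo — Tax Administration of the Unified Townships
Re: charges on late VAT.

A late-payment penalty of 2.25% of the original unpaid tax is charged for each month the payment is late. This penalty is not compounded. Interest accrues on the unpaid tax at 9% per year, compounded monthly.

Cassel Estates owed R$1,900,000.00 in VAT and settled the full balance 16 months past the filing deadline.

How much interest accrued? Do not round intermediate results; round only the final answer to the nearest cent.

Interest (9%/yr ÷ 12 = 0.75%/month): R$1,900,000.00 × ((1 + 0.0075)^16 − 1) = R$241,285.0160…

R$241,285.02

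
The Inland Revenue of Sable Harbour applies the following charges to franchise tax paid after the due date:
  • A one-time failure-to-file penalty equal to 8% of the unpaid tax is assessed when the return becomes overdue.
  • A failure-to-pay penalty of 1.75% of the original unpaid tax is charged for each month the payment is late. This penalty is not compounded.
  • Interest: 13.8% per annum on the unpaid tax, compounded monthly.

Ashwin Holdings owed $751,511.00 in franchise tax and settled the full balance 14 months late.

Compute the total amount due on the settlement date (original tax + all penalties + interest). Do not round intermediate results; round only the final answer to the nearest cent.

$1,126,219.09

Failure-to-file penalty: 8% × $751,511.00 = $60,120.88
Failure-to-pay penalty = 1.75% × $751,511.00 × 14 mo = $184,120.20…
Interest (13.8%/yr ÷ 12 = 1.15%/month): $751,511.00 × ((1 + 0.0115)^14 − 1) = $130,467.0184…
Total = $751,511.00 + $244,241.0750 + $130,467.0184… = $1,126,219.09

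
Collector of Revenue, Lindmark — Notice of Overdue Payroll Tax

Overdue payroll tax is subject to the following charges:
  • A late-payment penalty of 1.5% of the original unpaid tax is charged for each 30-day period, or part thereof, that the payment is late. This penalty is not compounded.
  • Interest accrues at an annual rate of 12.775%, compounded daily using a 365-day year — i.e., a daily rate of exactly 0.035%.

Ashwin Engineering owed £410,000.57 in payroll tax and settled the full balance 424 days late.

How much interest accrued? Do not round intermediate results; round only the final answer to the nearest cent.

Interest: £410,000.57 × ((1 + 0.00035)^424 − 1) = £410,000.57 × 0.15994668… = £65,578.2288…

£65,578.23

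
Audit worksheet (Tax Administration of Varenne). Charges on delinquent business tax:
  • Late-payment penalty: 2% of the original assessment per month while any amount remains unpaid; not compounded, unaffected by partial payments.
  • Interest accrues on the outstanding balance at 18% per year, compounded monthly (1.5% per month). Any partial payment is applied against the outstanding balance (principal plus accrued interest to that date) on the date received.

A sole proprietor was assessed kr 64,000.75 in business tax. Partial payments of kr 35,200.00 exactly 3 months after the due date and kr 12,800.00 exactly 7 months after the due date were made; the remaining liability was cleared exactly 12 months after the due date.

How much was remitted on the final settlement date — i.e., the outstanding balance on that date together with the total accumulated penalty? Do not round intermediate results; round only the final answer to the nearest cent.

kr 37,844.08

Balance at month 3: kr 64,000.7500 × (1 + 0.015)^3 = kr 66,924.2003…
After kr 35,200.00 payment: kr 66,924.2003… − kr 35,200.00 = kr 31,724.2003…
Balance at month 7: kr 31,724.2003… × (1 + 0.015)^4 = kr 33,670.9098…
After kr 12,800.00 payment: kr 33,670.9098… − kr 12,800.00 = kr 20,870.9098…
Balance at month 12: kr 20,870.9098… × (1 + 0.015)^5 = kr 22,483.8973…
Penalty: 12 × 2% × kr 64,000.75 = kr 15,360.18
Final settlement = outstanding balance + penalty = kr 22,483.8973… + kr 15,360.18 = kr 37,844.08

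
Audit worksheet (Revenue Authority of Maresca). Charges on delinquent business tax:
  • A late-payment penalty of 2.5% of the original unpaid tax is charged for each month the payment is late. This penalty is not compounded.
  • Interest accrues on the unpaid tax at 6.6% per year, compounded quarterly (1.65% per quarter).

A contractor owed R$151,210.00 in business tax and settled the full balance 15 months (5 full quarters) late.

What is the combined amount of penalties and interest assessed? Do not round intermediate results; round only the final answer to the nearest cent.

Late-payment penalty = 2.5% × R$151,210.00 × 15 mo = R$56,703.75
Interest: R$151,210.00 × ((1 + 0.0165)^5 − 1) = R$151,210.00 × 0.0852678… = R$12,893.3430…
Penalties + interest = R$56,703.7500 + R$12,893.3430… = R$69,597.09

R$69,597.09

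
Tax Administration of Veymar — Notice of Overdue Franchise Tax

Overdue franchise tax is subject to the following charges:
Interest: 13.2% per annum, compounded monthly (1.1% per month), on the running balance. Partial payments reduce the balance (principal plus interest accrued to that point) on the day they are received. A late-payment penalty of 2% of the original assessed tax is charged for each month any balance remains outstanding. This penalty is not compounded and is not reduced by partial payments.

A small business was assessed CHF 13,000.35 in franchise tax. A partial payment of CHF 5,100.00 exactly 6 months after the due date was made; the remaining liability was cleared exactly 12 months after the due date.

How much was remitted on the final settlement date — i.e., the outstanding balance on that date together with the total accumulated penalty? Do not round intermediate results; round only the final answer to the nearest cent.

Balance at month 6: CHF 13,000.3500 × (1 + 0.011)^6 = CHF 13,882.3177…
After CHF 5,100.00 payment: CHF 13,882.3177… − CHF 5,100.00 = CHF 8,782.3177…
Balance at month 12: CHF 8,782.3177… × (1 + 0.011)^6 = CHF 9,378.1263…
Penalty: 12 × 2% × CHF 13,000.35 = CHF 3,120.08…
Final settlement = outstanding balance + penalty = CHF 9,378.1263… + CHF 3,120.08… = CHF 12,498.21

CHF 12,498.21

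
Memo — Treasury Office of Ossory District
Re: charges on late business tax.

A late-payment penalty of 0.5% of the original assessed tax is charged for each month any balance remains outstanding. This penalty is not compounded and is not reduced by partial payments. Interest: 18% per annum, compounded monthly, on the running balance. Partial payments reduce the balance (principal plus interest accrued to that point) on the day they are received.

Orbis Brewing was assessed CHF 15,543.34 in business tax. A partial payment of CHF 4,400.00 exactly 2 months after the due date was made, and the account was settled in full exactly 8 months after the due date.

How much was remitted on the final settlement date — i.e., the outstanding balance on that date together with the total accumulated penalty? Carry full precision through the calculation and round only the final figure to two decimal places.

Monthly rate = 18% ÷ 12 = 1.5%
Balance at month 2: CHF 15,543.3400 × (1 + 0.015)^2 = CHF 16,013.1375…
After CHF 4,400.00 payment: CHF 16,013.1375… − CHF 4,400.00 = CHF 11,613.1375…
Balance at month 8: CHF 11,613.1375… × (1 + 0.015)^6 = CHF 12,698.3069…
Penalty: 8 × 0.5% × CHF 15,543.34 = CHF 621.73…
Final settlement = outstanding balance + penalty = CHF 12,698.3069… + CHF 621.73… = CHF 13,320.04

CHF 13,320.04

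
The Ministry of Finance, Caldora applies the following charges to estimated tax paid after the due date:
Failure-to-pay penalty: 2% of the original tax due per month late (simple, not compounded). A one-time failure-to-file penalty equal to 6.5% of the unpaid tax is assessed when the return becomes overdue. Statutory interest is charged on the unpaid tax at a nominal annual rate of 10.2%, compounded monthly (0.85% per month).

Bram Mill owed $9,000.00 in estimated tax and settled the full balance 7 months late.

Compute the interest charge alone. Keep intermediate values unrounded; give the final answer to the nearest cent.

$549.35

Interest: $9,000.00 × ((1 + 0.0085)^7 − 1) = $9,000.00 × 0.0610389… = $549.3504…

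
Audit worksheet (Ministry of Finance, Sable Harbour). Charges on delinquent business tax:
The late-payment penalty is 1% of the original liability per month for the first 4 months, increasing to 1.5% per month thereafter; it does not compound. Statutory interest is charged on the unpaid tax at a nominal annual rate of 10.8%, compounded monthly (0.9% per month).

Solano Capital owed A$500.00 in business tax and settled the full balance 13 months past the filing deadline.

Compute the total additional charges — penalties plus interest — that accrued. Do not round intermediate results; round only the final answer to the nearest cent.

Penalty, months 1–4: 4 × 1% × A$500.00 = A$20.00
Penalty, months 5–13: 9 × 1.5% × A$500.00 = A$67.50
Interest: A$500.00 × ((1 + 0.009)^13 − 1) = A$500.00 × 0.1235313… = A$61.7656…
Penalties + interest = A$87.5000 + A$61.7656… = A$149.27

A$149.27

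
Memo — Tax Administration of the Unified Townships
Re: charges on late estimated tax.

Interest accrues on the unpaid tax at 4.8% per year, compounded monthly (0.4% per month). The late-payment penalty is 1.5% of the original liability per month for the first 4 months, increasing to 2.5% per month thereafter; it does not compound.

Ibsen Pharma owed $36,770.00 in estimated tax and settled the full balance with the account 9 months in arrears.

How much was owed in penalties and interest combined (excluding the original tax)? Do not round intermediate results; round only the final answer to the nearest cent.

$8,147.55

Penalty, months 1–4: 4 × 1.5% × $36,770.00 = $2,206.20
Penalty, months 5–9: 5 × 2.5% × $36,770.00 = $4,596.25
Interest: $36,770.00 × ((1 + 0.004)^9 − 1) = $36,770.00 × 0.0365814… = $1,345.0984…
Penalties + interest = $6,802.4500 + $1,345.0984… = $8,147.55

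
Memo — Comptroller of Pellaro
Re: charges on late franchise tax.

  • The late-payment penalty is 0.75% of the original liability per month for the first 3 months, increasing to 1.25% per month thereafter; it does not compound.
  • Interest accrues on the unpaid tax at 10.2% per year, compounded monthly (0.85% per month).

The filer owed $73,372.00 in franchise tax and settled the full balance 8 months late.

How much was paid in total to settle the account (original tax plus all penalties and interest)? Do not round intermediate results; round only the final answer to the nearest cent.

$84,748.90

Penalty, months 1–3: 3 × 0.75% × $73,372.00 = $1,650.87
Penalty, months 4–8: 5 × 1.25% × $73,372.00 = $4,585.75
Interest: $73,372.00 × ((1 + 0.0085)^8 − 1) = $73,372.00 × 0.0700578… = $5,140.2779…
Total = $73,372.00 + $6,236.6200 + $5,140.2779… = $84,748.90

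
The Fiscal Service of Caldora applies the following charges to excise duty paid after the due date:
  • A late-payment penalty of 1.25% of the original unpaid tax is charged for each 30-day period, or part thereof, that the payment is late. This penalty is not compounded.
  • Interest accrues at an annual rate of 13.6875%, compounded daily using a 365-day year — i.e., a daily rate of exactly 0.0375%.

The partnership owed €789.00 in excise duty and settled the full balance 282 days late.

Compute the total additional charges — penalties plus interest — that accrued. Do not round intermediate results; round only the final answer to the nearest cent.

Penalty periods: ⌈282/30⌉ = 10; penalty = 10 × 1.25% × €789.00 = €98.63…
Interest: €789.00 × ((1 + 0.000375)^282 − 1) = €789.00 × 0.11152192… = €87.9908…
Penalties + interest = €98.6250 + €87.9908… = €186.62

€186.62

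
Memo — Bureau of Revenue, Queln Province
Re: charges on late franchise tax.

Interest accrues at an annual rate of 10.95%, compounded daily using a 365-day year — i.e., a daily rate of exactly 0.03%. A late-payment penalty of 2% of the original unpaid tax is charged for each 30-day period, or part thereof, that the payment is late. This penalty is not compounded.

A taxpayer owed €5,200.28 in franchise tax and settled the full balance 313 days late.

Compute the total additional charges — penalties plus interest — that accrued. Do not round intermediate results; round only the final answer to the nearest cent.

€1,655.95

Penalty periods: ⌈313/30⌉ = 11; penalty = 11 × 2% × €5,200.28 = €1,144.06…
Interest: €5,200.28 × ((1 + 0.0003)^313 − 1) = €5,200.28 × 0.09843443… = €511.8866…
Penalties + interest = €1,144.0616 + €511.8866… = €1,655.95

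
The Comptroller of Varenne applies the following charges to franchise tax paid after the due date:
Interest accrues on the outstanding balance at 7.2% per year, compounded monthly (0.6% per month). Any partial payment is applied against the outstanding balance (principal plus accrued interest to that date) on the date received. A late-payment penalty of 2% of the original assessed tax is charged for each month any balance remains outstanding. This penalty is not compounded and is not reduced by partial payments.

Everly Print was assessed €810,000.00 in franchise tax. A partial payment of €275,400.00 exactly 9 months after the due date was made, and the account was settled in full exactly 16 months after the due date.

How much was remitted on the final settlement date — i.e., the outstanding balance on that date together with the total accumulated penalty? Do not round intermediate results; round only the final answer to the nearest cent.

€863,382.02

Balance at month 9: €810,000.0000 × (1 + 0.006)^9 = €854,804.5897…
After €275,400.00 payment: €854,804.5897… − €275,400.00 = €579,404.5897…
Balance at month 16: €579,404.5897… × (1 + 0.006)^7 = €604,182.0190…
Penalty: 16 × 2% × €810,000.00 = €259,200.00
Final settlement = outstanding balance + penalty = €604,182.0190… + €259,200.00 = €863,382.02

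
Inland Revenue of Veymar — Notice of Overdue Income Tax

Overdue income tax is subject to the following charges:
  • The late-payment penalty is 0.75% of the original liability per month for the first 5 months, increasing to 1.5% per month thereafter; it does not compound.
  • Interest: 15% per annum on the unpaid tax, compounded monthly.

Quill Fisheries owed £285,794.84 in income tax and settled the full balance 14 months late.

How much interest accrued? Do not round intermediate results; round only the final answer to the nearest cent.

Interest (15%/yr ÷ 12 = 1.25%/month): £285,794.84 × ((1 + 0.0125)^14 − 1) = £54,288.0870…

£54,288.09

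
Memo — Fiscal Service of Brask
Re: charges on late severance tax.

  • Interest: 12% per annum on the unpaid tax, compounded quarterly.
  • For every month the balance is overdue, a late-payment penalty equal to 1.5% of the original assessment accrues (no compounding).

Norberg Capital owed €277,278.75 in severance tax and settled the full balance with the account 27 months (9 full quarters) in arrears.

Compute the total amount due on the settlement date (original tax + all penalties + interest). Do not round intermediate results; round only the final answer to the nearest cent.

Late-payment penalty: 27 × 1.5% × €277,278.75 = €112,297.89…
Interest (12%/yr ÷ 4 = 3%/quarter): €277,278.75 × ((1 + 0.03)^9 − 1) = €84,507.1274…
Total = €277,278.75 + €112,297.8938… + €84,507.1274… = €474,083.77

€474,083.77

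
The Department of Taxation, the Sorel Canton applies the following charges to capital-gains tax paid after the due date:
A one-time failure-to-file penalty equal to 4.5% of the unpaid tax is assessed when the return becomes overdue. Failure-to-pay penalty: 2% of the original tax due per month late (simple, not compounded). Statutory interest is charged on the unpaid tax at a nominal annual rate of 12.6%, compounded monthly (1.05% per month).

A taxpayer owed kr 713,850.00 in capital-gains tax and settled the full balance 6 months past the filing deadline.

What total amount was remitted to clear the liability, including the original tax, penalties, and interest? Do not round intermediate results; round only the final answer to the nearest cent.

Failure-to-file penalty: 4.5% × kr 713,850.00 = kr 32,123.25
Failure-to-pay penalty = 2% × kr 713,850.00 × 6 mo = kr 85,662.00
Interest: kr 713,850.00 × ((1 + 0.0105)^6 − 1) = kr 713,850.00 × 0.0646771… = kr 46,169.7376…
Total = kr 713,850.00 + kr 117,785.2500 + kr 46,169.7376… = kr 877,804.99

kr 877,804.99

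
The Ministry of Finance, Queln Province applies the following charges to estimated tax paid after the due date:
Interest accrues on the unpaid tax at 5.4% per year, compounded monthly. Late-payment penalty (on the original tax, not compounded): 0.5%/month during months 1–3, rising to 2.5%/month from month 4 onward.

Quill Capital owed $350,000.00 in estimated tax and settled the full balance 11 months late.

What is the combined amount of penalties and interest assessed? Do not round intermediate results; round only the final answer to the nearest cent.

Penalty, months 1–3: 3 × 0.5% × $350,000.00 = $5,250.00
Penalty, months 4–11: 8 × 2.5% × $350,000.00 = $70,000.00
Interest (5.4%/yr ÷ 12 = 0.45%/month): $350,000.00 × ((1 + 0.0045)^11 − 1) = $17,720.1226…
Penalties + interest = $75,250.0000 + $17,720.1226… = $92,970.12

$92,970.12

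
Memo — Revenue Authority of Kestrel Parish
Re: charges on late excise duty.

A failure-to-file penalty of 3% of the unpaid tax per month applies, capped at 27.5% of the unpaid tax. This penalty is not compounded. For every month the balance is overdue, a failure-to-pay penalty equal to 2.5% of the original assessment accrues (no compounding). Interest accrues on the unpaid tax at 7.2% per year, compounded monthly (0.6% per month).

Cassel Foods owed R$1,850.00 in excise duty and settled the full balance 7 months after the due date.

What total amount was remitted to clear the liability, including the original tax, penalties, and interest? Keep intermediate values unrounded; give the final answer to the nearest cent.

Failure-to-file: 7 × 3% × R$1,850.00 = R$388.50 (under the 27.5% cap)
Failure-to-pay penalty: 7 × 2.5% × R$1,850.00 = R$323.75
Interest: R$1,850.00 × ((1 + 0.006)^7 − 1) = R$1,850.00 × 0.0427636… = R$79.1127…
Total = R$1,850.00 + R$712.2500 + R$79.1127… = R$2,641.36

R$2,641.36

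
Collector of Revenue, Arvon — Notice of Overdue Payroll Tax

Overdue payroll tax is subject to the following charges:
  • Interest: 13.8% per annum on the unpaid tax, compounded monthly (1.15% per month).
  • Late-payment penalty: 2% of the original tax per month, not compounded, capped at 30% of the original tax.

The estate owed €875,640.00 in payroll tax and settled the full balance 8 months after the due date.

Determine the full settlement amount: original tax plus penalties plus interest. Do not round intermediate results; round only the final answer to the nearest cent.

€1,099,619.43

Penalty: 8 × 2% × €875,640.00 = €140,102.40 (below the 30% cap of €262,692.00)
Interest: €875,640.00 × ((1 + 0.0115)^8 − 1) = €875,640.00 × 0.0957894… = €83,877.0343…
Total = €875,640.00 + €140,102.4000 + €83,877.0343… = €1,099,619.43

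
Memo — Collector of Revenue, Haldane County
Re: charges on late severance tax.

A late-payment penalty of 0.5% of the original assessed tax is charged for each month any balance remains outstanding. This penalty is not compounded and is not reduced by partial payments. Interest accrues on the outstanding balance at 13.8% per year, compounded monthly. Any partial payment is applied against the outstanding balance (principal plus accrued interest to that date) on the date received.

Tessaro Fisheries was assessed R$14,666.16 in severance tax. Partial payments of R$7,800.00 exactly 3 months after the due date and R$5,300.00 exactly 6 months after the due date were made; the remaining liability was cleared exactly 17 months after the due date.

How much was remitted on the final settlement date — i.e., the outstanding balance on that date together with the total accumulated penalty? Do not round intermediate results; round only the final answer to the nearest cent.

Monthly rate = 13.8% ÷ 12 = 1.15%
Balance at month 3: R$14,666.1600 × (1 + 0.0115)^3 = R$15,177.9836…
After R$7,800.00 payment: R$15,177.9836… − R$7,800.00 = R$7,377.9836…
Balance at month 6: R$7,377.9836… × (1 + 0.0115)^3 = R$7,635.4625…
After R$5,300.00 payment: R$7,635.4625… − R$5,300.00 = R$2,335.4625…
Balance at month 17: R$2,335.4625… × (1 + 0.0115)^11 = R$2,648.4858…
Penalty: 17 × 0.5% × R$14,666.16 = R$1,246.62…
Final settlement = outstanding balance + penalty = R$2,648.4858… + R$1,246.62… = R$3,895.11

R$3,895.11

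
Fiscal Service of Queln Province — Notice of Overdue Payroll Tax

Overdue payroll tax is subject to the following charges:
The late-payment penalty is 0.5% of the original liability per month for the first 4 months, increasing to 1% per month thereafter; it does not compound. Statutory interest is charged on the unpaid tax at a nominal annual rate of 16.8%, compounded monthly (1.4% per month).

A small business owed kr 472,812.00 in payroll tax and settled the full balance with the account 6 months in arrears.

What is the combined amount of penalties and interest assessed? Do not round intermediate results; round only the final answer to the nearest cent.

kr 60,044.98

Penalty, months 1–4: 4 × 0.5% × kr 472,812.00 = kr 9,456.24
Penalty, months 5–6: 2 × 1% × kr 472,812.00 = kr 9,456.24
Interest: kr 472,812.00 × ((1 + 0.014)^6 − 1) = kr 472,812.00 × 0.0869955… = kr 41,132.4972…
Penalties + interest = kr 18,912.4800 + kr 41,132.4972… = kr 60,044.98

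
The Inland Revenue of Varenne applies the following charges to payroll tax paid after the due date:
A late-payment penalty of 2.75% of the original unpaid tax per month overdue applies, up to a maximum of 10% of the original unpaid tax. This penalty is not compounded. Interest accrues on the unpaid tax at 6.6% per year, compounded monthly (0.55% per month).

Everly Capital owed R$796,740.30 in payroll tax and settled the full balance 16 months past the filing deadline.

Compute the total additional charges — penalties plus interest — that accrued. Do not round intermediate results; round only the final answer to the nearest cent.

R$152,754.92

Penalty (uncapped): 16 × 2.75% × R$796,740.30 = R$350,565.73…; cap = 10% × R$796,740.30 = R$79,674.03 → penalty = R$79,674.03
Interest: R$796,740.30 × ((1 + 0.0055)^16 − 1) = R$796,740.30 × 0.0917249… = R$73,080.8906…
Penalties + interest = R$79,674.0300 + R$73,080.8906… = R$152,754.92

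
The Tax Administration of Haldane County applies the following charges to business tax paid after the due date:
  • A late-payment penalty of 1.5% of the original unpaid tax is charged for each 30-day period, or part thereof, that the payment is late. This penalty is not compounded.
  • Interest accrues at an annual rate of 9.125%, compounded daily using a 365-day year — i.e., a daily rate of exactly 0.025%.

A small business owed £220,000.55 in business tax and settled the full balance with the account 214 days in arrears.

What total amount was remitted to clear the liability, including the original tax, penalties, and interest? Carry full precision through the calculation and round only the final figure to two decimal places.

Penalty periods: ⌈214/30⌉ = 8; penalty = 8 × 1.5% × £220,000.55 = £26,400.07…
Interest: £220,000.55 × ((1 + 0.00025)^214 − 1) = £220,000.55 × 0.05494994… = £12,089.0166…
Total = £220,000.55 + £26,400.0660 + £12,089.0166… = £258,489.63

£258,489.63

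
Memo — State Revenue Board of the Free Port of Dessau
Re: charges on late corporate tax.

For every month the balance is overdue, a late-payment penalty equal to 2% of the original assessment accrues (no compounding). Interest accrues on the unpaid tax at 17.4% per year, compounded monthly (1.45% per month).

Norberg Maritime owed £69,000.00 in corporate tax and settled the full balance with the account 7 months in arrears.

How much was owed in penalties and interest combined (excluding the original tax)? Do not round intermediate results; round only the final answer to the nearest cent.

£16,975.62

Late-payment penalty: 7 × 2% × £69,000.00 = £9,660.00
Interest: £69,000.00 × ((1 + 0.0145)^7 − 1) = £69,000.00 × 0.1060235… = £7,315.6224…
Penalties + interest = £9,660.0000 + £7,315.6224… = £16,975.62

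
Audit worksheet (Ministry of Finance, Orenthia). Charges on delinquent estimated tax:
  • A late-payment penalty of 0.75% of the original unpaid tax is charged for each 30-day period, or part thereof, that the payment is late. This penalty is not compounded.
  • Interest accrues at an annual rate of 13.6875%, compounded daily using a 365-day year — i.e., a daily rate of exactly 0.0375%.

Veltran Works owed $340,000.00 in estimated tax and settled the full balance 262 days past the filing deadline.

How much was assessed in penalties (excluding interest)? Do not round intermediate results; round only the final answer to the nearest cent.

$22,950.00

Penalty periods: ⌈262/30⌉ = 9; penalty = 9 × 0.75% × $340,000.00 = $22,950.00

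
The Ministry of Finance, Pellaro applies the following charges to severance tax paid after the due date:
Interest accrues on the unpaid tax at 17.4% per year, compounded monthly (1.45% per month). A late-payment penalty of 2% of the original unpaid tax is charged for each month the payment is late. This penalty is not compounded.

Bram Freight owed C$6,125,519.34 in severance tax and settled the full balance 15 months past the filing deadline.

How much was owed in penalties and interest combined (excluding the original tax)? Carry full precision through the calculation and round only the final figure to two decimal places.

C$3,314,063.31

Late-payment penalty: 15 × 2% × C$6,125,519.34 = C$1,837,655.80…
Interest: C$6,125,519.34 × ((1 + 0.0145)^15 − 1) = C$6,125,519.34 × 0.2410257… = C$1,476,407.5042…
Penalties + interest = C$1,837,655.8020 + C$1,476,407.5042… = C$3,314,063.31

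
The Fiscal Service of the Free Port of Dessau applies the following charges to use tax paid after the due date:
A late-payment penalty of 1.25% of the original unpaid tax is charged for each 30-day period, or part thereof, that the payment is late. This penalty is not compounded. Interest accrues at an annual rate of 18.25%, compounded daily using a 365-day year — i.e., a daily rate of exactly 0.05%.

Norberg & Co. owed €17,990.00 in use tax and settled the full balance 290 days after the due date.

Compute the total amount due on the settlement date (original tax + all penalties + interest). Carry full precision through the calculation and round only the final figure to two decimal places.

Penalty periods: ⌈290/30⌉ = 10; penalty = 10 × 1.25% × €17,990.00 = €2,248.75
Interest: €17,990.00 × ((1 + 0.0005)^290 − 1) = €17,990.00 × 0.15599768… = €2,806.3982…
Total = €17,990.00 + €2,248.7500 + €2,806.3982… = €23,045.15

€23,045.15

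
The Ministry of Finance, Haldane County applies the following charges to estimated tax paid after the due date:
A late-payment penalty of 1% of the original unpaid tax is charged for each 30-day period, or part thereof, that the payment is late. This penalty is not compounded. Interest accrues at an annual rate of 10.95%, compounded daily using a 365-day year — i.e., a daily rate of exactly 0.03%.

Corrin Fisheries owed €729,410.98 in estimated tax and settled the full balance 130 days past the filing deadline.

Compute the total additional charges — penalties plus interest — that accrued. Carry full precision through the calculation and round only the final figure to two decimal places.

€65,475.14

Penalty periods: ⌈130/30⌉ = 5; penalty = 5 × 1% × €729,410.98 = €36,470.55…
Interest: €729,410.98 × ((1 + 0.0003)^130 − 1) = €729,410.98 × 0.03976440… = €29,004.5916…
Penalties + interest = €36,470.5490 + €29,004.5916… = €65,475.14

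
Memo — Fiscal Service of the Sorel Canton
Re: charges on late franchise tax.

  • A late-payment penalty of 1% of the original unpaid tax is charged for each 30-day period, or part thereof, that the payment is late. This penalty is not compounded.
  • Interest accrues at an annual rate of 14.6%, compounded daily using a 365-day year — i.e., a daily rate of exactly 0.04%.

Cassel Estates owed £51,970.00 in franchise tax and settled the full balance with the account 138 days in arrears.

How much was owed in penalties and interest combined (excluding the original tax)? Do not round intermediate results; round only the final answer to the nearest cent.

Penalty periods: ⌈138/30⌉ = 5; penalty = 5 × 1% × £51,970.00 = £2,598.50
Interest: £51,970.00 × ((1 + 0.0004)^138 − 1) = £51,970.00 × 0.05674028… = £2,948.7924…
Penalties + interest = £2,598.5000 + £2,948.7924… = £5,547.29

£5,547.29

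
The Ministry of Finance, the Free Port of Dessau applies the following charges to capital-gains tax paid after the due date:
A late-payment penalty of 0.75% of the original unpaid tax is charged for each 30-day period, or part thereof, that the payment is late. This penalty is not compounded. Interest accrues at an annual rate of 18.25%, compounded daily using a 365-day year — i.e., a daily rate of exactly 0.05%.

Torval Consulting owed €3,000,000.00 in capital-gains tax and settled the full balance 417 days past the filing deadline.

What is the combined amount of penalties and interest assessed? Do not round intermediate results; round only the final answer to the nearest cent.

Penalty periods: ⌈417/30⌉ = 14; penalty = 14 × 0.75% × €3,000,000.00 = €315,000.00
Interest: €3,000,000.00 × ((1 + 0.0005)^417 − 1) = €3,000,000.00 × 0.23176474… = €695,294.2321…
Penalties + interest = €315,000.0000 + €695,294.2321… = €1,010,294.23

€1,010,294.23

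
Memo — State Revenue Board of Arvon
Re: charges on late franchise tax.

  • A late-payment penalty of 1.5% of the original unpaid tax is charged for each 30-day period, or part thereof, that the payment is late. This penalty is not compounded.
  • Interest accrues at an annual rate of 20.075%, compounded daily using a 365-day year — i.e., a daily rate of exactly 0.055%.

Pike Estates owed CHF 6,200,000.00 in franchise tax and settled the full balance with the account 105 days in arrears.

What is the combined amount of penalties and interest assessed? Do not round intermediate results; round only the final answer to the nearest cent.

Penalty periods: ⌈105/30⌉ = 4; penalty = 4 × 1.5% × CHF 6,200,000.00 = CHF 372,000.00
Interest: CHF 6,200,000.00 × ((1 + 0.00055)^105 − 1) = CHF 6,200,000.00 × 0.05943328… = CHF 368,486.3421…
Penalties + interest = CHF 372,000.0000 + CHF 368,486.3421… = CHF 740,486.34

CHF 740,486.34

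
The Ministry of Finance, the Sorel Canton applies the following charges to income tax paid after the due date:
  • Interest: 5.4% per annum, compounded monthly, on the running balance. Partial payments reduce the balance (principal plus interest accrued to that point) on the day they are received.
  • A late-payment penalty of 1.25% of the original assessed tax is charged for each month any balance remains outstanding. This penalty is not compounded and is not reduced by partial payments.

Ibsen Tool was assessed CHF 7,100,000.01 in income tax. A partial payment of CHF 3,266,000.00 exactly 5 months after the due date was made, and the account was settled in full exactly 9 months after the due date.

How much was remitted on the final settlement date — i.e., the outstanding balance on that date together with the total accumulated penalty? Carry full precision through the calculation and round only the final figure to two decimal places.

CHF 4,866,344.62

Monthly rate = 5.4% ÷ 12 = 0.45%
Balance at month 5: CHF 7,100,000.0100 × (1 + 0.0045)^5 = CHF 7,261,194.2447…
After CHF 3,266,000.00 payment: CHF 7,261,194.2447… − CHF 3,266,000.00 = CHF 3,995,194.2447…
Balance at month 9: CHF 3,995,194.2447… × (1 + 0.0045)^4 = CHF 4,067,594.6151…
Penalty: 9 × 1.25% × CHF 7,100,000.01 = CHF 798,750.00…
Final settlement = outstanding balance + penalty = CHF 4,067,594.6151… + CHF 798,750.00… = CHF 4,866,344.62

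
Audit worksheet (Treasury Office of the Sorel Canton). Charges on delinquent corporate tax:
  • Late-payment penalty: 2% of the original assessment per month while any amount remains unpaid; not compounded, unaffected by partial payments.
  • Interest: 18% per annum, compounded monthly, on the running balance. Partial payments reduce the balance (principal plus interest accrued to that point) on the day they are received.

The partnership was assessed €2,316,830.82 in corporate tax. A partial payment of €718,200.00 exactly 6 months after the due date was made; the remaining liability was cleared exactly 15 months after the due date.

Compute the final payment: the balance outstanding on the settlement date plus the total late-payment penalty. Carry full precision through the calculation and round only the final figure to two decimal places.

€2,770,442.75

Monthly rate = 18% ÷ 12 = 1.5%
Balance at month 6: €2,316,830.8200 × (1 + 0.015)^6 = €2,533,323.0538…
After €718,200.00 payment: €2,533,323.0538… − €718,200.00 = €1,815,123.0538…
Balance at month 15: €1,815,123.0538… × (1 + 0.015)^9 = €2,075,393.5038…
Penalty: 15 × 2% × €2,316,830.82 = €695,049.25…
Final settlement = outstanding balance + penalty = €2,075,393.5038… + €695,049.25… = €2,770,442.75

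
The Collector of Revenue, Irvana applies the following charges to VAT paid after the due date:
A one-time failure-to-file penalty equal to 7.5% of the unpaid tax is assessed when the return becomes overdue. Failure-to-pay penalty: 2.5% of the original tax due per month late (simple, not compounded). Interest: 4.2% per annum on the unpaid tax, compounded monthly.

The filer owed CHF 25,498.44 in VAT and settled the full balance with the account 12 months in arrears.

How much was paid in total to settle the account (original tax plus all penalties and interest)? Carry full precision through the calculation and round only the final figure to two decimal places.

CHF 36,152.15

Failure-to-file penalty: 7.5% × CHF 25,498.44 = CHF 1,912.38…
Failure-to-pay penalty: 12 × 2.5% × CHF 25,498.44 = CHF 7,649.53…
Interest (4.2%/yr ÷ 12 = 0.35%/month): CHF 25,498.44 × ((1 + 0.0035)^12 − 1) = CHF 1,091.7924…
Total = CHF 25,498.44 + CHF 9,561.9150 + CHF 1,091.7924… = CHF 36,152.15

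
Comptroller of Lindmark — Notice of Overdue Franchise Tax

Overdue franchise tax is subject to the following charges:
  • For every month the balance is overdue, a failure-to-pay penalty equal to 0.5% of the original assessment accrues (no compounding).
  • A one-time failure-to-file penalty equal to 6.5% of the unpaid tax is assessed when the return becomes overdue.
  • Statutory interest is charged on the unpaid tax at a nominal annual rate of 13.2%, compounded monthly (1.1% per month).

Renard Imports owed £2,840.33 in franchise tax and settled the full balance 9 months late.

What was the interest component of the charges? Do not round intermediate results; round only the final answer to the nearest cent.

Interest: £2,840.33 × ((1 + 0.011)^9 − 1) = £2,840.33 × 0.1034697… = £293.8880…

£293.89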